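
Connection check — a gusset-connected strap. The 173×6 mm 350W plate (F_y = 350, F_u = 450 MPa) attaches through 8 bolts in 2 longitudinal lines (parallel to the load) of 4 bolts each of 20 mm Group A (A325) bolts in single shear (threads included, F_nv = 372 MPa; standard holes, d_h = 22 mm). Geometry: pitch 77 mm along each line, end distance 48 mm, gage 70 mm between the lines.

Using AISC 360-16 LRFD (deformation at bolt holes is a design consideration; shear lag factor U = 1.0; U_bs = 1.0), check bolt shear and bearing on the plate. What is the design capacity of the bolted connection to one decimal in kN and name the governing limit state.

Bolt shear: A_b = π(20)²/4 = 314.16 mm². φR_n = 0.75 × 372 × 314.16 × 8 × 1 = 701.2 kN.
Bearing (6 mm plate, F_u = 450 MPa): end bolts L_c = 48 − 22/2 = 37, R_n = min(1.2×37×6×450, 2.4×20×6×450) = 119.88 kN/bolt; interior L_c = 77 − 22 = 55, R_n = 129.6 kN/bolt. φR_n = 0.75 × (2×119.88 + 6×129.6) = 763.0 kN.
Governing: min(701.2, 763.0) = 701.2 kN → bolt shear.

701.2 kN (bolt shear governs)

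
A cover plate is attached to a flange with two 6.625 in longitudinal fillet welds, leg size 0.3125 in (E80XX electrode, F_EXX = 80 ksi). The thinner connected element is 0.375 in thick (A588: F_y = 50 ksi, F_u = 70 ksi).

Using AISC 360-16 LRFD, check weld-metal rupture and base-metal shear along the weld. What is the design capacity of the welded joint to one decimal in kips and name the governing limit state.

Weld metal: throat = 0.707×0.3125 = 0.22094 in, L = 2×6.625 = 13.25 in. φR_n = 0.75 × 0.6 × 80 × 0.22094 × 13.25 = 105.4 kips.
Base metal shear (0.375 in plate): yield φR_n = 1.0×0.6×50×0.375×13.25 = 149.1 kips; rupture φR_n = 0.75×0.6×70×0.375×13.25 = 156.5 kips; take 149.1 kips (yield).
Governing: min(105.4, 149.1) = 105.4 kips → weld metal.

105.4 kips (weld metal governs)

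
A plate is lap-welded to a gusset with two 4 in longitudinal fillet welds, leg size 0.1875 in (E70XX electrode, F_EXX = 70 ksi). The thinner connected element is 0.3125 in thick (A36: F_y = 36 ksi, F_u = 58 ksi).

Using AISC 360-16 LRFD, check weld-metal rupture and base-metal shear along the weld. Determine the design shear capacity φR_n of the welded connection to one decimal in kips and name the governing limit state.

Weld metal: throat = 0.707×0.1875 = 0.13256 in, L = 2×4 = 8 in. φR_n = 0.75 × 0.6 × 70 × 0.13256 × 8 = 33.4 kips.
Base metal shear (0.3125 in plate): yield φR_n = 1.0×0.6×36×0.3125×8 = 54.0 kips; rupture φR_n = 0.75×0.6×58×0.3125×8 = 65.3 kips; take 54.0 kips (yield).
Governing: min(33.4, 54.0) = 33.4 kips → weld metal.

33.4 kips (weld metal governs)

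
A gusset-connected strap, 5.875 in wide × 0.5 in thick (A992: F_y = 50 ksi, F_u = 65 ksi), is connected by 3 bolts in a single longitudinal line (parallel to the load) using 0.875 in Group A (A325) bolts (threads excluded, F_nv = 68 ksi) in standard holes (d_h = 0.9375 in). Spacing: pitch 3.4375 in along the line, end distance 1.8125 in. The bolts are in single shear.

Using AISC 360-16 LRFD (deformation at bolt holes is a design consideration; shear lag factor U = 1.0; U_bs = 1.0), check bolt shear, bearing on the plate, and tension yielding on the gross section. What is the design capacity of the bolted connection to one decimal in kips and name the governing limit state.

Bolt shear: A_b = π(0.875)²/4 = 0.60132 in². φR_n = 0.75 × 68 × 0.60132 × 3 × 1 = 92.0 kips.
Bearing (0.5 in plate, F_u = 65 ksi): end bolts L_c = 1.8125 − 0.9375/2 = 1.34375, R_n = min(1.2×1.34375×0.5×65, 2.4×0.875×0.5×65) = 52.406 kips/bolt; interior L_c = 3.4375 − 0.9375 = 2.5, R_n = 68.25 kips/bolt. φR_n = 0.75 × (1×52.406 + 2×68.25) = 141.7 kips.
Tension yield (gross): A_g = 5.875×0.5 = 2.9375 in². φR_n = 0.90 × 50 × 2.9375 = 132.2 kips.
Governing: min(92.0, 141.7, 132.2) = 92.0 kips → bolt shear.

92.0 kips (bolt shear governs)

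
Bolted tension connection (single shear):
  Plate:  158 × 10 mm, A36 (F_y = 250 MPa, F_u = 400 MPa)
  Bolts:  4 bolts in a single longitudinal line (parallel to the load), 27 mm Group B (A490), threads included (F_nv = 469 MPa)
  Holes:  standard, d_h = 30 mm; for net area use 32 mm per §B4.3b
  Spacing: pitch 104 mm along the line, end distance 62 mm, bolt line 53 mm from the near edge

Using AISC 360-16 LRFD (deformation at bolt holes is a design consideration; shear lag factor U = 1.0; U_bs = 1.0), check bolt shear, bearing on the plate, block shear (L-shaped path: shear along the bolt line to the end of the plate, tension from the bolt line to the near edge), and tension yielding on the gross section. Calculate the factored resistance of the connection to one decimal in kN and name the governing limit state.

Bolt shear: A_b = π(27)²/4 = 572.56 mm². φR_n = 0.75 × 469 × 572.56 × 4 × 1 = 805.6 kN.
Bearing (10 mm plate, F_u = 400 MPa): end bolts L_c = 62 − 30/2 = 47, R_n = min(1.2×47×10×400, 2.4×27×10×400) = 225.6 kN/bolt; interior L_c = 104 − 30 = 74, R_n = 259.2 kN/bolt. φR_n = 0.75 × (1×225.6 + 3×259.2) = 752.4 kN.
Block shear: shear path 1×[62+3×104] = 1×374 mm, A_gv = 3740, A_nv = 1×(374 − 3.5×32)×10 = 2620 mm²; tension to near edge: (53 − 0.5×32)×10 = 370 mm². R_n = min(0.6×400×2620, 0.6×250×3740) + 1.0×400×370 = min(628.8, 561) + 148 = 709 kN. φR_n = 0.75 × 709 = 531.8 kN.
Tension yield (gross): A_g = 158×10 = 1580 mm². φR_n = 0.90 × 250 × 1580 = 355.5 kN.
Governing: min(805.6, 752.4, 531.8, 355.5) = 355.5 kN → gross-section yield.

355.5 kN (gross-section yield governs)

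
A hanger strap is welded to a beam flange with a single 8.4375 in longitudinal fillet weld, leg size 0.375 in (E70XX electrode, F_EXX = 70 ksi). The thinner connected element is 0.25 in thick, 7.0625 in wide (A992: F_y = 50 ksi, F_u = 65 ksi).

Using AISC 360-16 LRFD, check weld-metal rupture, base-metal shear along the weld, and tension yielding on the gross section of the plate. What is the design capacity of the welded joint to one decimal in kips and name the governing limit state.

61.7 kips (base-metal shear governs)

Weld metal: throat = 0.707×0.375 = 0.26513 in, L = 8.4375 in. φR_n = 0.75 × 0.6 × 70 × 0.26513 × 8.4375 = 70.5 kips.
Base metal shear (0.25 in plate): yield φR_n = 1.0×0.6×50×0.25×8.4375 = 63.3 kips; rupture φR_n = 0.75×0.6×65×0.25×8.4375 = 61.7 kips; take 61.7 kips (rupture).
Tension yield (gross): A_g = 7.0625×0.25 = 1.7656 in². φR_n = 0.90 × 50 × 1.7656 = 79.5 kips.
Governing: min(70.5, 61.7, 79.5) = 61.7 kips → base-metal shear.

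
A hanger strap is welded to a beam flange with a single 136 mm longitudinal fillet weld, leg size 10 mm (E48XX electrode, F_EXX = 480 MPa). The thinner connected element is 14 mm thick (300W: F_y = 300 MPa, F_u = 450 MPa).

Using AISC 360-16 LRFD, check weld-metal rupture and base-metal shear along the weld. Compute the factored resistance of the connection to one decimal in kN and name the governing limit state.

207.7 kN (weld metal governs)

Weld metal: throat = 0.707×10 = 7.07 mm, L = 136 mm. φR_n = 0.75 × 0.6 × 480 × 7.07 × 136 = 207.7 kN.
Base metal shear (14 mm plate): yield φR_n = 1.0×0.6×300×14×136 = 342.7 kN; rupture φR_n = 0.75×0.6×450×14×136 = 385.6 kN; take 342.7 kN (yield).
Governing: min(207.7, 342.7) = 207.7 kN → weld metal.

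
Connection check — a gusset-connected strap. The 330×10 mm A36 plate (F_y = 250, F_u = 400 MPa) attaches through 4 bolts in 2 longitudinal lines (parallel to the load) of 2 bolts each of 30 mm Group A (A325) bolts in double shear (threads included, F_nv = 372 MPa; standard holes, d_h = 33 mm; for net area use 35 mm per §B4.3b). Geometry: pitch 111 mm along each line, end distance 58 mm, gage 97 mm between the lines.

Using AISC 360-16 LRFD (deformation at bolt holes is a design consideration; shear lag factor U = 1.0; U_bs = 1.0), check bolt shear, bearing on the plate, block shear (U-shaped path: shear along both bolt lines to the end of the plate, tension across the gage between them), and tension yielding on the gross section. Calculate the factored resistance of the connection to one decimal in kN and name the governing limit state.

Bolt shear: A_b = π(30)²/4 = 706.86 mm². φR_n = 0.75 × 372 × 706.86 × 4 × 2 = 1577.7 kN.
Bearing (10 mm plate, F_u = 400 MPa): end bolts L_c = 58 − 33/2 = 41.5, R_n = min(1.2×41.5×10×400, 2.4×30×10×400) = 199.2 kN/bolt; interior L_c = 111 − 33 = 78, R_n = 288 kN/bolt. φR_n = 0.75 × (2×199.2 + 2×288) = 730.8 kN.
Block shear: shear path 2×[58+1×111] = 2×169 mm, A_gv = 3380, A_nv = 2×(169 − 1.5×35)×10 = 2330 mm²; tension across gage: (97 − 1×35)×10 = 620 mm². R_n = min(0.6×400×2330, 0.6×250×3380) + 1.0×400×620 = min(559.2, 507) + 248 = 755 kN. φR_n = 0.75 × 755 = 566.3 kN.
Tension yield (gross): A_g = 330×10 = 3300 mm². φR_n = 0.90 × 250 × 3300 = 742.5 kN.
Governing: min(1577.7, 730.8, 566.3, 742.5) = 566.3 kN → block shear.

566.3 kN (block shear governs)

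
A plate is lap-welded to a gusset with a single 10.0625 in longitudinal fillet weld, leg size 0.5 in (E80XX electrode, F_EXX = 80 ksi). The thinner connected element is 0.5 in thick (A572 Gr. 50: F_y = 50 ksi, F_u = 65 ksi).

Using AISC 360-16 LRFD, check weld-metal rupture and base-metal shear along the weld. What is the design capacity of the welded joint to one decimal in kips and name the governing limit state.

Weld metal: throat = 0.707×0.5 = 0.3535 in, L = 10.0625 in. φR_n = 0.75 × 0.6 × 80 × 0.3535 × 10.0625 = 128.1 kips.
Base metal shear (0.5 in plate): yield φR_n = 1.0×0.6×50×0.5×10.0625 = 150.9 kips; rupture φR_n = 0.75×0.6×65×0.5×10.0625 = 147.2 kips; take 147.2 kips (rupture).
Governing: min(128.1, 147.2) = 128.1 kips → weld metal.

128.1 kips (weld metal governs)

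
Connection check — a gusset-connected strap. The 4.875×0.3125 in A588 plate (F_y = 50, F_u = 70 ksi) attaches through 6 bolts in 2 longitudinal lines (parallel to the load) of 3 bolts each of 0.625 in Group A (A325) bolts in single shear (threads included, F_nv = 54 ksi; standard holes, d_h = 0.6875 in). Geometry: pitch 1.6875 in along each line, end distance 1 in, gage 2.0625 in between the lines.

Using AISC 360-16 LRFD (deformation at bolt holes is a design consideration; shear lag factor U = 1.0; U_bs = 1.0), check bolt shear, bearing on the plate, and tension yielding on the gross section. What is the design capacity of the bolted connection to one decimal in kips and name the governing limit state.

68.6 kips (gross-section yield governs)

Bolt shear: A_b = π(0.625)²/4 = 0.3068 in². φR_n = 0.75 × 54 × 0.3068 × 6 × 1 = 74.6 kips.
Bearing (0.3125 in plate, F_u = 70 ksi): end bolts L_c = 1 − 0.6875/2 = 0.65625, R_n = min(1.2×0.65625×0.3125×70, 2.4×0.625×0.3125×70) = 17.227 kips/bolt; interior L_c = 1.6875 − 0.6875 = 1, R_n = 26.25 kips/bolt. φR_n = 0.75 × (2×17.227 + 4×26.25) = 104.6 kips.
Tension yield (gross): A_g = 4.875×0.3125 = 1.5234 in². φR_n = 0.90 × 50 × 1.5234 = 68.6 kips.
Governing: min(74.6, 104.6, 68.6) = 68.6 kips → gross-section yield.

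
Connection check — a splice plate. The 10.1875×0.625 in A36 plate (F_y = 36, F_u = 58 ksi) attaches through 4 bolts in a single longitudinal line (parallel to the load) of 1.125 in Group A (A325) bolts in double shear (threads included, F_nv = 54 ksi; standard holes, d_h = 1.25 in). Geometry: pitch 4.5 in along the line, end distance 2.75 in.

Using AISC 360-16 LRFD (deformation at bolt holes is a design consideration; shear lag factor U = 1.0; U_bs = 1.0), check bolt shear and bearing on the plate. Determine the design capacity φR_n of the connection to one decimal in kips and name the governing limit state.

289.5 kips (bearing governs)

Bolt shear: A_b = π(1.125)²/4 = 0.99402 in². φR_n = 0.75 × 54 × 0.99402 × 4 × 2 = 322.1 kips.
Bearing (0.625 in plate, F_u = 58 ksi): end bolts L_c = 2.75 − 1.25/2 = 2.125, R_n = min(1.2×2.125×0.625×58, 2.4×1.125×0.625×58) = 92.438 kips/bolt; interior L_c = 4.5 − 1.25 = 3.25, R_n = 97.875 kips/bolt. φR_n = 0.75 × (1×92.438 + 3×97.875) = 289.5 kips.
Governing: min(322.1, 289.5) = 289.5 kips → bearing.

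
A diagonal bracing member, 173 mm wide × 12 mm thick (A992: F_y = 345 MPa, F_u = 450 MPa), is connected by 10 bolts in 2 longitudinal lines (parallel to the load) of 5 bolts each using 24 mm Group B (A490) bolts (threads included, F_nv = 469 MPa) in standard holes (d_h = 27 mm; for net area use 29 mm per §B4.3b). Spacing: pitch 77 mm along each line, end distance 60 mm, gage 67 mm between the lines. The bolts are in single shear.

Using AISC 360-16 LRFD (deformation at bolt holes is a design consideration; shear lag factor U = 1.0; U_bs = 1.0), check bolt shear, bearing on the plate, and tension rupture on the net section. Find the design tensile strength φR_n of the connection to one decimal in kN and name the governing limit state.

465.8 kN (net-section rupture governs)

Bolt shear: A_b = π(24)²/4 = 452.39 mm². φR_n = 0.75 × 469 × 452.39 × 10 × 1 = 1591.3 kN.
Bearing (12 mm plate, F_u = 450 MPa): end bolts L_c = 60 − 27/2 = 46.5, R_n = min(1.2×46.5×12×450, 2.4×24×12×450) = 301.32 kN/bolt; interior L_c = 77 − 27 = 50, R_n = 311.04 kN/bolt. φR_n = 0.75 × (2×301.32 + 8×311.04) = 2318.2 kN.
Tension rupture (net): A_n = (173 − 2×29)×12 = 1380 mm² (U = 1.0, A_e = A_n). φR_n = 0.75 × 450 × 1380 = 465.8 kN.
Governing: min(1591.3, 2318.2, 465.8) = 465.8 kN → net-section rupture.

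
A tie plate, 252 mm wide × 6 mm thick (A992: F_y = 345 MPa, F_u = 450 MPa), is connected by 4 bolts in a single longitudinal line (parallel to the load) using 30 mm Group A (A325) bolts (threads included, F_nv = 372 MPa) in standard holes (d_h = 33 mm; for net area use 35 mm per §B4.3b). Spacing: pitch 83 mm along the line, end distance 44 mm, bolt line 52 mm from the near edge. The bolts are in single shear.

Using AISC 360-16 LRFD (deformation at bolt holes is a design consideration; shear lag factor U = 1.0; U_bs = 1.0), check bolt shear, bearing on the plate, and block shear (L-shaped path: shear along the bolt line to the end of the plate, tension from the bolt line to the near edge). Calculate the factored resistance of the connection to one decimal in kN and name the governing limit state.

Bolt shear: A_b = π(30)²/4 = 706.86 mm². φR_n = 0.75 × 372 × 706.86 × 4 × 1 = 788.9 kN.
Bearing (6 mm plate, F_u = 450 MPa): end bolts L_c = 44 − 33/2 = 27.5, R_n = min(1.2×27.5×6×450, 2.4×30×6×450) = 89.1 kN/bolt; interior L_c = 83 − 33 = 50, R_n = 162 kN/bolt. φR_n = 0.75 × (1×89.1 + 3×162) = 431.3 kN.
Block shear: shear path 1×[44+3×83] = 1×293 mm, A_gv = 1758, A_nv = 1×(293 − 3.5×35)×6 = 1023 mm²; tension to near edge: (52 − 0.5×35)×6 = 207 mm². R_n = min(0.6×450×1023, 0.6×345×1758) + 1.0×450×207 = min(276.21, 363.91) + 93.15 = 369.36 kN. φR_n = 0.75 × 369.36 = 277.0 kN.
Governing: min(788.9, 431.3, 277.0) = 277.0 kN → block shear.

277.0 kN (block shear governs)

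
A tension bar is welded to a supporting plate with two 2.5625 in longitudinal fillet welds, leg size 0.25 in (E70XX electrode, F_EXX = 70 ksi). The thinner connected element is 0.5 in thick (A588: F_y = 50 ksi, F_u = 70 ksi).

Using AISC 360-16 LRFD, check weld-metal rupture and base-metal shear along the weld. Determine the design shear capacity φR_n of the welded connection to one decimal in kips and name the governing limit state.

Weld metal: throat = 0.707×0.25 = 0.17675 in, L = 2×2.5625 = 5.125 in. φR_n = 0.75 × 0.6 × 70 × 0.17675 × 5.125 = 28.5 kips.
Base metal shear (0.5 in plate): yield φR_n = 1.0×0.6×50×0.5×5.125 = 76.9 kips; rupture φR_n = 0.75×0.6×70×0.5×5.125 = 80.7 kips; take 76.9 kips (yield).
Governing: min(28.5, 76.9) = 28.5 kips → weld metal.

28.5 kips (weld metal governs)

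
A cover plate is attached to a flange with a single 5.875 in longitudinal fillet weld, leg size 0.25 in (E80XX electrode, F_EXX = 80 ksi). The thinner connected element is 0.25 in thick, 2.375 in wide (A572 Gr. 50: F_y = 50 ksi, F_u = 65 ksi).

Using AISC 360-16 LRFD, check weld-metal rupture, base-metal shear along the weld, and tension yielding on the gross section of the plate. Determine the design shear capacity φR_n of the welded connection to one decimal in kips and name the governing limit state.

Weld metal: throat = 0.707×0.25 = 0.17675 in, L = 5.875 in. φR_n = 0.75 × 0.6 × 80 × 0.17675 × 5.875 = 37.4 kips.
Base metal shear (0.25 in plate): yield φR_n = 1.0×0.6×50×0.25×5.875 = 44.1 kips; rupture φR_n = 0.75×0.6×65×0.25×5.875 = 43.0 kips; take 43.0 kips (rupture).
Tension yield (gross): A_g = 2.375×0.25 = 0.59375 in². φR_n = 0.90 × 50 × 0.59375 = 26.7 kips.
Governing: min(37.4, 43.0, 26.7) = 26.7 kips → gross-section yield.

26.7 kips (gross-section yield governs)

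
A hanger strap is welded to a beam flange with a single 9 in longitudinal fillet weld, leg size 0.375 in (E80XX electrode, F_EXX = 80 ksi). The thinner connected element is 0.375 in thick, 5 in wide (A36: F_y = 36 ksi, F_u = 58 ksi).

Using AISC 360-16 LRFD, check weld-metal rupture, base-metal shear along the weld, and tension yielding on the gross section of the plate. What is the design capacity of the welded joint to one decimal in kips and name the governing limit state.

60.8 kips (gross-section yield governs)

Weld metal: throat = 0.707×0.375 = 0.26513 in, L = 9 in. φR_n = 0.75 × 0.6 × 80 × 0.26513 × 9 = 85.9 kips.
Base metal shear (0.375 in plate): yield φR_n = 1.0×0.6×36×0.375×9 = 72.9 kips; rupture φR_n = 0.75×0.6×58×0.375×9 = 88.1 kips; take 72.9 kips (yield).
Tension yield (gross): A_g = 5×0.375 = 1.875 in². φR_n = 0.90 × 36 × 1.875 = 60.8 kips.
Governing: min(85.9, 72.9, 60.8) = 60.8 kips → gross-section yield.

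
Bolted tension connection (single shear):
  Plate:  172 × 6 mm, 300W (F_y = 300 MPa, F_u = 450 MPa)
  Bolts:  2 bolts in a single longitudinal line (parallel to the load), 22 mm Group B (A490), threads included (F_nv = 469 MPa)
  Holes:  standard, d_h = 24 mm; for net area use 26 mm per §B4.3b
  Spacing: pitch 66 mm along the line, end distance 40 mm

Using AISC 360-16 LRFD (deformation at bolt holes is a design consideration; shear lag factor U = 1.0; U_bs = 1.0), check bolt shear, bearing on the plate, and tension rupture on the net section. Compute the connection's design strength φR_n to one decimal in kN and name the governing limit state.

170.1 kN (bearing governs)

Bolt shear: A_b = π(22)²/4 = 380.13 mm². φR_n = 0.75 × 469 × 380.13 × 2 × 1 = 267.4 kN.
Bearing (6 mm plate, F_u = 450 MPa): end bolts L_c = 40 − 24/2 = 28, R_n = min(1.2×28×6×450, 2.4×22×6×450) = 90.72 kN/bolt; interior L_c = 66 − 24 = 42, R_n = 136.08 kN/bolt. φR_n = 0.75 × (1×90.72 + 1×136.08) = 170.1 kN.
Tension rupture (net): A_n = (172 − 1×26)×6 = 876 mm² (U = 1.0, A_e = A_n). φR_n = 0.75 × 450 × 876 = 295.7 kN.
Governing: min(267.4, 170.1, 295.7) = 170.1 kN → bearing.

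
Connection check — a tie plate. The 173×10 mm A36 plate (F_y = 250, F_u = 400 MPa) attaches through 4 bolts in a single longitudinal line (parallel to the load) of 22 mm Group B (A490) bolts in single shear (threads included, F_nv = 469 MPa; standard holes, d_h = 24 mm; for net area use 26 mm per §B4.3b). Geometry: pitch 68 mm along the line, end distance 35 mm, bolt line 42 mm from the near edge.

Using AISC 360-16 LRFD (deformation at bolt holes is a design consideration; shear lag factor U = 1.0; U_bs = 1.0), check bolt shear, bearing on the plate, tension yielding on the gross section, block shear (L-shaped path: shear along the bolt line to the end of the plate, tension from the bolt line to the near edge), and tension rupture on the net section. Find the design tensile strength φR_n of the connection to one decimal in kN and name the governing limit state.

353.4 kN (block shear governs)

Bolt shear: A_b = π(22)²/4 = 380.13 mm². φR_n = 0.75 × 469 × 380.13 × 4 × 1 = 534.8 kN.
Bearing (10 mm plate, F_u = 400 MPa): end bolts L_c = 35 − 24/2 = 23, R_n = min(1.2×23×10×400, 2.4×22×10×400) = 110.4 kN/bolt; interior L_c = 68 − 24 = 44, R_n = 211.2 kN/bolt. φR_n = 0.75 × (1×110.4 + 3×211.2) = 558.0 kN.
Tension yield (gross): A_g = 173×10 = 1730 mm². φR_n = 0.90 × 250 × 1730 = 389.3 kN.
Block shear: shear path 1×[35+3×68] = 1×239 mm, A_gv = 2390, A_nv = 1×(239 − 3.5×26)×10 = 1480 mm²; tension to near edge: (42 − 0.5×26)×10 = 290 mm². R_n = min(0.6×400×1480, 0.6×250×2390) + 1.0×400×290 = min(355.2, 358.5) + 116 = 471.2 kN. φR_n = 0.75 × 471.2 = 353.4 kN.
Tension rupture (net): A_n = (173 − 1×26)×10 = 1470 mm² (U = 1.0, A_e = A_n). φR_n = 0.75 × 400 × 1470 = 441.0 kN.
Governing: min(534.8, 558.0, 389.3, 353.4, 441.0) = 353.4 kN → block shear.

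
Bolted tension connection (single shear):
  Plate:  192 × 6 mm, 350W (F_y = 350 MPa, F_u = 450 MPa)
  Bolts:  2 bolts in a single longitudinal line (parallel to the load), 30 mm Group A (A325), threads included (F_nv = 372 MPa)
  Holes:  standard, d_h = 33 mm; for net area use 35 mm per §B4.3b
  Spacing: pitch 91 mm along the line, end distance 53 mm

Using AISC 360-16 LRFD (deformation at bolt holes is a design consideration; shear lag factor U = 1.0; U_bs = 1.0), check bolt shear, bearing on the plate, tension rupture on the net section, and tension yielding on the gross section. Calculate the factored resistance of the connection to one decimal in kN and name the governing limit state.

229.6 kN (bearing governs)

Bolt shear: A_b = π(30)²/4 = 706.86 mm². φR_n = 0.75 × 372 × 706.86 × 2 × 1 = 394.4 kN.
Bearing (6 mm plate, F_u = 450 MPa): end bolts L_c = 53 − 33/2 = 36.5, R_n = min(1.2×36.5×6×450, 2.4×30×6×450) = 118.26 kN/bolt; interior L_c = 91 − 33 = 58, R_n = 187.92 kN/bolt. φR_n = 0.75 × (1×118.26 + 1×187.92) = 229.6 kN.
Tension rupture (net): A_n = (192 − 1×35)×6 = 942 mm² (U = 1.0, A_e = A_n). φR_n = 0.75 × 450 × 942 = 317.9 kN.
Tension yield (gross): A_g = 192×6 = 1152 mm². φR_n = 0.90 × 350 × 1152 = 362.9 kN.
Governing: min(394.4, 229.6, 317.9, 362.9) = 229.6 kN → bearing.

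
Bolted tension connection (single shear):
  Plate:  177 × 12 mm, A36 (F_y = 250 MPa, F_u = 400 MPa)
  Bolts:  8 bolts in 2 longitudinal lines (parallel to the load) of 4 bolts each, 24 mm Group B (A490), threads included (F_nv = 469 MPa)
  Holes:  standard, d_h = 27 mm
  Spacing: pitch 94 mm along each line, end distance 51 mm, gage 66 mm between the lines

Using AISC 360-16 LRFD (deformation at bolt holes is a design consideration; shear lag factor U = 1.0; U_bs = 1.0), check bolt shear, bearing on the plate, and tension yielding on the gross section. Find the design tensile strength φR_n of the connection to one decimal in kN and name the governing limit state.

Bolt shear: A_b = π(24)²/4 = 452.39 mm². φR_n = 0.75 × 469 × 452.39 × 8 × 1 = 1273.0 kN.
Bearing (12 mm plate, F_u = 400 MPa): end bolts L_c = 51 − 27/2 = 37.5, R_n = min(1.2×37.5×12×400, 2.4×24×12×400) = 216 kN/bolt; interior L_c = 94 − 27 = 67, R_n = 276.48 kN/bolt. φR_n = 0.75 × (2×216 + 6×276.48) = 1568.2 kN.
Tension yield (gross): A_g = 177×12 = 2124 mm². φR_n = 0.90 × 250 × 2124 = 477.9 kN.
Governing: min(1273.0, 1568.2, 477.9) = 477.9 kN → gross-section yield.

477.9 kN (gross-section yield governs)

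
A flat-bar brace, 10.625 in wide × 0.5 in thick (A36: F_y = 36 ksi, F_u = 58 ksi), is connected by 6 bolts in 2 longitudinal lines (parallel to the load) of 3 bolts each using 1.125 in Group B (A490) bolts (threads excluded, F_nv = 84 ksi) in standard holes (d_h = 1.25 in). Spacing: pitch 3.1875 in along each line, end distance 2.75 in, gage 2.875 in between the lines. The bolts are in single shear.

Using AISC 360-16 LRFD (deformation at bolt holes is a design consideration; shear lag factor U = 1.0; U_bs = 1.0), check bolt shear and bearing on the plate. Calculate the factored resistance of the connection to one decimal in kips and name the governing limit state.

Bolt shear: A_b = π(1.125)²/4 = 0.99402 in². φR_n = 0.75 × 84 × 0.99402 × 6 × 1 = 375.7 kips.
Bearing (0.5 in plate, F_u = 58 ksi): end bolts L_c = 2.75 − 1.25/2 = 2.125, R_n = min(1.2×2.125×0.5×58, 2.4×1.125×0.5×58) = 73.95 kips/bolt; interior L_c = 3.1875 − 1.25 = 1.9375, R_n = 67.425 kips/bolt. φR_n = 0.75 × (2×73.95 + 4×67.425) = 313.2 kips.
Governing: min(375.7, 313.2) = 313.2 kips → bearing.

313.2 kips (bearing governs)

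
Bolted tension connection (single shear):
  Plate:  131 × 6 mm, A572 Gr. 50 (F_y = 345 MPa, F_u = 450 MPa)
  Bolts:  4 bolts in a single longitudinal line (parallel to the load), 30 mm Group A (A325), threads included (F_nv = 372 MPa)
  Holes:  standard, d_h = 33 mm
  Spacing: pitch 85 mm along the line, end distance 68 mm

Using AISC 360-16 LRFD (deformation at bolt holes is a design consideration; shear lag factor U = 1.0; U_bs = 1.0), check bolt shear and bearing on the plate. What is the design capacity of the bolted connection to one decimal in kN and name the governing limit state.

504.2 kN (bearing governs)

Bolt shear: A_b = π(30)²/4 = 706.86 mm². φR_n = 0.75 × 372 × 706.86 × 4 × 1 = 788.9 kN.
Bearing (6 mm plate, F_u = 450 MPa): end bolts L_c = 68 − 33/2 = 51.5, R_n = min(1.2×51.5×6×450, 2.4×30×6×450) = 166.86 kN/bolt; interior L_c = 85 − 33 = 52, R_n = 168.48 kN/bolt. φR_n = 0.75 × (1×166.86 + 3×168.48) = 504.2 kN.
Governing: min(788.9, 504.2) = 504.2 kN → bearing.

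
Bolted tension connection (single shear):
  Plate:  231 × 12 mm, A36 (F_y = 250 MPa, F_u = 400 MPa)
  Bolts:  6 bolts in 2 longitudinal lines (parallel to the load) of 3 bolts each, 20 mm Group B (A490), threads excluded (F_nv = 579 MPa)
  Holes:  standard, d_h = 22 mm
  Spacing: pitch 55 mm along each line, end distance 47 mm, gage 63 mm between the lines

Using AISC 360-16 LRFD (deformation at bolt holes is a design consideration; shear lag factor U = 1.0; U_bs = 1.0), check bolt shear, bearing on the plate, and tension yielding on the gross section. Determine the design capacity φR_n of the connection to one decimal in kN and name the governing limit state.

623.7 kN (gross-section yield governs)

Bolt shear: A_b = π(20)²/4 = 314.16 mm². φR_n = 0.75 × 579 × 314.16 × 6 × 1 = 818.5 kN.
Bearing (12 mm plate, F_u = 400 MPa): end bolts L_c = 47 − 22/2 = 36, R_n = min(1.2×36×12×400, 2.4×20×12×400) = 207.36 kN/bolt; interior L_c = 55 − 22 = 33, R_n = 190.08 kN/bolt. φR_n = 0.75 × (2×207.36 + 4×190.08) = 881.3 kN.
Tension yield (gross): A_g = 231×12 = 2772 mm². φR_n = 0.90 × 250 × 2772 = 623.7 kN.
Governing: min(818.5, 881.3, 623.7) = 623.7 kN → gross-section yield.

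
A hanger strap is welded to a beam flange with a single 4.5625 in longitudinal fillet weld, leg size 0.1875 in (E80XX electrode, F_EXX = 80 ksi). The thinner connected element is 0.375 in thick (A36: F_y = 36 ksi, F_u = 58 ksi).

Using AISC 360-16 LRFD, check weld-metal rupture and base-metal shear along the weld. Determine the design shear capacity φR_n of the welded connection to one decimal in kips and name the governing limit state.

Weld metal: throat = 0.707×0.1875 = 0.13256 in, L = 4.5625 in. φR_n = 0.75 × 0.6 × 80 × 0.13256 × 4.5625 = 21.8 kips.
Base metal shear (0.375 in plate): yield φR_n = 1.0×0.6×36×0.375×4.5625 = 37.0 kips; rupture φR_n = 0.75×0.6×58×0.375×4.5625 = 44.7 kips; take 37.0 kips (yield).
Governing: min(21.8, 37.0) = 21.8 kips → weld metal.

21.8 kips (weld metal governs)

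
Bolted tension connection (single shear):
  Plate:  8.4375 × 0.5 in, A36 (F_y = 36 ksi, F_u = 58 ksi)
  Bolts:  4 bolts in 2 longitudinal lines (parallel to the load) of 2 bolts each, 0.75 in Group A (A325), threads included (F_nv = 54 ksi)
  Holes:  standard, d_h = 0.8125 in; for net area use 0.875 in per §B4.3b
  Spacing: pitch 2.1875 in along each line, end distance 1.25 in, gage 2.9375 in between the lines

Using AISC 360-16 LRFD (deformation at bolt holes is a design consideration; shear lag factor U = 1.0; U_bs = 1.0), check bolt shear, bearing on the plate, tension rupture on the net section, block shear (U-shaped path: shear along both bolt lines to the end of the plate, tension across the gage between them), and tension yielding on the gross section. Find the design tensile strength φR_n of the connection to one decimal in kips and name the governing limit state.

71.6 kips (bolt shear governs)

Bolt shear: A_b = π(0.75)²/4 = 0.44179 in². φR_n = 0.75 × 54 × 0.44179 × 4 × 1 = 71.6 kips.
Bearing (0.5 in plate, F_u = 58 ksi): end bolts L_c = 1.25 − 0.8125/2 = 0.84375, R_n = min(1.2×0.84375×0.5×58, 2.4×0.75×0.5×58) = 29.363 kips/bolt; interior L_c = 2.1875 − 0.8125 = 1.375, R_n = 47.85 kips/bolt. φR_n = 0.75 × (2×29.363 + 2×47.85) = 115.8 kips.
Tension rupture (net): A_n = (8.4375 − 2×0.875)×0.5 = 3.3438 in² (U = 1.0, A_e = A_n). φR_n = 0.75 × 58 × 3.3438 = 145.5 kips.
Block shear: shear path 2×[1.25+1×2.1875] = 2×3.4375 in, A_gv = 3.4375, A_nv = 2×(3.4375 − 1.5×0.875)×0.5 = 2.125 in²; tension across gage: (2.9375 − 1×0.875)×0.5 = 1.0313 in². R_n = min(0.6×58×2.125, 0.6×36×3.4375) + 1.0×58×1.0313 = min(73.95, 74.25) + 59.815 = 133.77 kips. φR_n = 0.75 × 133.77 = 100.3 kips.
Tension yield (gross): A_g = 8.4375×0.5 = 4.2188 in². φR_n = 0.90 × 36 × 4.2188 = 136.7 kips.
Governing: min(71.6, 115.8, 145.5, 100.3, 136.7) = 71.6 kips → bolt shear.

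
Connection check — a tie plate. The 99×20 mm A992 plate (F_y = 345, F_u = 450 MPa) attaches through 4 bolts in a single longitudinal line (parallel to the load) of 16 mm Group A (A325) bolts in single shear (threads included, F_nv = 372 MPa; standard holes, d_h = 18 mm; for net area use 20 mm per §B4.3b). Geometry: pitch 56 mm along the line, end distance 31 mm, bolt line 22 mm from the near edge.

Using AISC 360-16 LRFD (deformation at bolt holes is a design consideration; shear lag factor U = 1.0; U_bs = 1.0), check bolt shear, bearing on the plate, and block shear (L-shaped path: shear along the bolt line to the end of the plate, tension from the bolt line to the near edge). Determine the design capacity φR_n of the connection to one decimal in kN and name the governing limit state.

Bolt shear: A_b = π(16)²/4 = 201.06 mm². φR_n = 0.75 × 372 × 201.06 × 4 × 1 = 224.4 kN.
Bearing (20 mm plate, F_u = 450 MPa): end bolts L_c = 31 − 18/2 = 22, R_n = min(1.2×22×20×450, 2.4×16×20×450) = 237.6 kN/bolt; interior L_c = 56 − 18 = 38, R_n = 345.6 kN/bolt. φR_n = 0.75 × (1×237.6 + 3×345.6) = 955.8 kN.
Block shear: shear path 1×[31+3×56] = 1×199 mm, A_gv = 3980, A_nv = 1×(199 − 3.5×20)×20 = 2580 mm²; tension to near edge: (22 − 0.5×20)×20 = 240 mm². R_n = min(0.6×450×2580, 0.6×345×3980) + 1.0×450×240 = min(696.6, 823.86) + 108 = 804.6 kN. φR_n = 0.75 × 804.6 = 603.5 kN.
Governing: min(224.4, 955.8, 603.5) = 224.4 kN → bolt shear.

224.4 kN (bolt shear governs)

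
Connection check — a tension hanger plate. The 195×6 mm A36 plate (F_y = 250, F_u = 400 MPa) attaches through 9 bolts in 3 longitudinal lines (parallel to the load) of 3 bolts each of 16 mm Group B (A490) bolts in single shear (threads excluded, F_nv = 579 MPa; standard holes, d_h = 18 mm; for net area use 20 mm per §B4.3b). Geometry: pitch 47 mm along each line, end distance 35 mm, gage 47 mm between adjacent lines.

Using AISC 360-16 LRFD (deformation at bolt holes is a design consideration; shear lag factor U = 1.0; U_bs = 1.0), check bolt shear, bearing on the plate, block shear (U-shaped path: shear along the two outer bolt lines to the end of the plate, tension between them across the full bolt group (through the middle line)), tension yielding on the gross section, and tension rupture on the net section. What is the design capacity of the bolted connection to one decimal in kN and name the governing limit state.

Bolt shear: A_b = π(16)²/4 = 201.06 mm². φR_n = 0.75 × 579 × 201.06 × 9 × 1 = 785.8 kN.
Bearing (6 mm plate, F_u = 400 MPa): end bolts L_c = 35 − 18/2 = 26, R_n = min(1.2×26×6×400, 2.4×16×6×400) = 74.88 kN/bolt; interior L_c = 47 − 18 = 29, R_n = 83.52 kN/bolt. φR_n = 0.75 × (3×74.88 + 6×83.52) = 544.3 kN.
Block shear: shear path 2×[35+2×47] = 2×129 mm, A_gv = 1548, A_nv = 2×(129 − 2.5×20)×6 = 948 mm²; tension across gage: (94 − 2×20)×6 = 324 mm². R_n = min(0.6×400×948, 0.6×250×1548) + 1.0×400×324 = min(227.52, 232.2) + 129.6 = 357.12 kN. φR_n = 0.75 × 357.12 = 267.8 kN.
Tension yield (gross): A_g = 195×6 = 1170 mm². φR_n = 0.90 × 250 × 1170 = 263.3 kN.
Tension rupture (net): A_n = (195 − 3×20)×6 = 810 mm² (U = 1.0, A_e = A_n). φR_n = 0.75 × 400 × 810 = 243.0 kN.
Governing: min(785.8, 544.3, 267.8, 263.3, 243.0) = 243.0 kN → net-section rupture.

243.0 kN (net-section rupture governs)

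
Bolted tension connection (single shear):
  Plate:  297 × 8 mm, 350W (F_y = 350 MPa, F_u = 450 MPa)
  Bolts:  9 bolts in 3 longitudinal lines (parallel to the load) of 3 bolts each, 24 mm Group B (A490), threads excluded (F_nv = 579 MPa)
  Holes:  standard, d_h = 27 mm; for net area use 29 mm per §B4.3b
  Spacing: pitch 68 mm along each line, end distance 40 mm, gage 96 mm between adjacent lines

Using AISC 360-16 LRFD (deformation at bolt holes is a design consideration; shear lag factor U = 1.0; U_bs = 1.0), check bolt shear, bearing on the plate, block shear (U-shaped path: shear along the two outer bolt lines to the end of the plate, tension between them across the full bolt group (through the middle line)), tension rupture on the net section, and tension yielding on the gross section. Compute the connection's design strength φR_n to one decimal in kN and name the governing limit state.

Bolt shear: A_b = π(24)²/4 = 452.39 mm². φR_n = 0.75 × 579 × 452.39 × 9 × 1 = 1768.1 kN.
Bearing (8 mm plate, F_u = 450 MPa): end bolts L_c = 40 − 27/2 = 26.5, R_n = min(1.2×26.5×8×450, 2.4×24×8×450) = 114.48 kN/bolt; interior L_c = 68 − 27 = 41, R_n = 177.12 kN/bolt. φR_n = 0.75 × (3×114.48 + 6×177.12) = 1054.6 kN.
Block shear: shear path 2×[40+2×68] = 2×176 mm, A_gv = 2816, A_nv = 2×(176 − 2.5×29)×8 = 1656 mm²; tension across gage: (192 − 2×29)×8 = 1072 mm². R_n = min(0.6×450×1656, 0.6×350×2816) + 1.0×450×1072 = min(447.12, 591.36) + 482.4 = 929.52 kN. φR_n = 0.75 × 929.52 = 697.1 kN.
Tension rupture (net): A_n = (297 − 3×29)×8 = 1680 mm² (U = 1.0, A_e = A_n). φR_n = 0.75 × 450 × 1680 = 567.0 kN.
Tension yield (gross): A_g = 297×8 = 2376 mm². φR_n = 0.90 × 350 × 2376 = 748.4 kN.
Governing: min(1768.1, 1054.6, 697.1, 567.0, 748.4) = 567.0 kN → net-section rupture.

567.0 kN (net-section rupture governs)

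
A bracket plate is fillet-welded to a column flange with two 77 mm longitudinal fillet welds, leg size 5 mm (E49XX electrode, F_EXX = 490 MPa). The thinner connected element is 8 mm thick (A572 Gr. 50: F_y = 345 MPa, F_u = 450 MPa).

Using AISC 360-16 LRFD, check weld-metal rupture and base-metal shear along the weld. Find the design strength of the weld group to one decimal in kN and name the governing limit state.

Weld metal: throat = 0.707×5 = 3.535 mm, L = 2×77 = 154 mm. φR_n = 0.75 × 0.6 × 490 × 3.535 × 154 = 120.0 kN.
Base metal shear (8 mm plate): yield φR_n = 1.0×0.6×345×8×154 = 255.0 kN; rupture φR_n = 0.75×0.6×450×8×154 = 249.5 kN; take 249.5 kN (rupture).
Governing: min(120.0, 249.5) = 120.0 kN → weld metal.

120.0 kN (weld metal governs)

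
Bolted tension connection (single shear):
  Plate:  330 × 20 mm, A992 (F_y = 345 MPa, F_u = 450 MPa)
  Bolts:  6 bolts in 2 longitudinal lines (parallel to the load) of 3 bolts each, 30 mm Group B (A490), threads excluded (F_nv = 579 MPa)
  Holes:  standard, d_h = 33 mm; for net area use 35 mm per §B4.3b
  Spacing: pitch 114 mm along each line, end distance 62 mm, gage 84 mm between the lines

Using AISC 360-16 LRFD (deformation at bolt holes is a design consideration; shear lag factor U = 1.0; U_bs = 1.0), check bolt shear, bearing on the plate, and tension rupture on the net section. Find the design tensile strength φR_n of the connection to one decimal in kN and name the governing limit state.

1755.0 kN (net-section rupture governs)

Bolt shear: A_b = π(30)²/4 = 706.86 mm². φR_n = 0.75 × 579 × 706.86 × 6 × 1 = 1841.7 kN.
Bearing (20 mm plate, F_u = 450 MPa): end bolts L_c = 62 − 33/2 = 45.5, R_n = min(1.2×45.5×20×450, 2.4×30×20×450) = 491.4 kN/bolt; interior L_c = 114 − 33 = 81, R_n = 648 kN/bolt. φR_n = 0.75 × (2×491.4 + 4×648) = 2681.1 kN.
Tension rupture (net): A_n = (330 − 2×35)×20 = 5200 mm² (U = 1.0, A_e = A_n). φR_n = 0.75 × 450 × 5200 = 1755.0 kN.
Governing: min(1841.7, 2681.1, 1755.0) = 1755.0 kN → net-section rupture.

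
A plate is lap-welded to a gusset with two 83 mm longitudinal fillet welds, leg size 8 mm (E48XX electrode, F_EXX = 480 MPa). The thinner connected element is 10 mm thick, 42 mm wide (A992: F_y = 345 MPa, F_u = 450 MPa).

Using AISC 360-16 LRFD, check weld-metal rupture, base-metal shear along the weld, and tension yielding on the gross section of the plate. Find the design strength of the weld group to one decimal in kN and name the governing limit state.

Weld metal: throat = 0.707×8 = 5.656 mm, L = 2×83 = 166 mm. φR_n = 0.75 × 0.6 × 480 × 5.656 × 166 = 202.8 kN.
Base metal shear (10 mm plate): yield φR_n = 1.0×0.6×345×10×166 = 343.6 kN; rupture φR_n = 0.75×0.6×450×10×166 = 336.2 kN; take 336.2 kN (rupture).
Tension yield (gross): A_g = 42×10 = 420 mm². φR_n = 0.90 × 345 × 420 = 130.4 kN.
Governing: min(202.8, 336.2, 130.4) = 130.4 kN → gross-section yield.

130.4 kN (gross-section yield governs)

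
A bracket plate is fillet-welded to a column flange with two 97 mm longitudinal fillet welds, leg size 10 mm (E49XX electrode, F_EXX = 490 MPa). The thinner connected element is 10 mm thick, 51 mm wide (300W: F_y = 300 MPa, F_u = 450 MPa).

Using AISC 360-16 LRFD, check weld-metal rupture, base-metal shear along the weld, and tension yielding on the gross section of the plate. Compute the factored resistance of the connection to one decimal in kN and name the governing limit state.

Weld metal: throat = 0.707×10 = 7.07 mm, L = 2×97 = 194 mm. φR_n = 0.75 × 0.6 × 490 × 7.07 × 194 = 302.4 kN.
Base metal shear (10 mm plate): yield φR_n = 1.0×0.6×300×10×194 = 349.2 kN; rupture φR_n = 0.75×0.6×450×10×194 = 392.9 kN; take 349.2 kN (yield).
Tension yield (gross): A_g = 51×10 = 510 mm². φR_n = 0.90 × 300 × 510 = 137.7 kN.
Governing: min(302.4, 349.2, 137.7) = 137.7 kN → gross-section yield.

137.7 kN (gross-section yield governs)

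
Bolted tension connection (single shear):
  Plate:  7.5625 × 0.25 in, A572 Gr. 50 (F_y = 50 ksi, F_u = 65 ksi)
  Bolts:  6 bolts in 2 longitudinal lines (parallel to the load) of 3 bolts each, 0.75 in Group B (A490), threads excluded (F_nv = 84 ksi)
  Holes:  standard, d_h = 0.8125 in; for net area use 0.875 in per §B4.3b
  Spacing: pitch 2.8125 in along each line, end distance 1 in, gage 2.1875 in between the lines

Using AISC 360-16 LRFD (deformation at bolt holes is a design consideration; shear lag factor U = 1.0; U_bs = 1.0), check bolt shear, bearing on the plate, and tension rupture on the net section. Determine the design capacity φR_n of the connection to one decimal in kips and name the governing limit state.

70.8 kips (net-section rupture governs)

Bolt shear: A_b = π(0.75)²/4 = 0.44179 in². φR_n = 0.75 × 84 × 0.44179 × 6 × 1 = 167.0 kips.
Bearing (0.25 in plate, F_u = 65 ksi): end bolts L_c = 1 − 0.8125/2 = 0.59375, R_n = min(1.2×0.59375×0.25×65, 2.4×0.75×0.25×65) = 11.578 kips/bolt; interior L_c = 2.8125 − 0.8125 = 2, R_n = 29.25 kips/bolt. φR_n = 0.75 × (2×11.578 + 4×29.25) = 105.1 kips.
Tension rupture (net): A_n = (7.5625 − 2×0.875)×0.25 = 1.4531 in² (U = 1.0, A_e = A_n). φR_n = 0.75 × 65 × 1.4531 = 70.8 kips.
Governing: min(167.0, 105.1, 70.8) = 70.8 kips → net-section rupture.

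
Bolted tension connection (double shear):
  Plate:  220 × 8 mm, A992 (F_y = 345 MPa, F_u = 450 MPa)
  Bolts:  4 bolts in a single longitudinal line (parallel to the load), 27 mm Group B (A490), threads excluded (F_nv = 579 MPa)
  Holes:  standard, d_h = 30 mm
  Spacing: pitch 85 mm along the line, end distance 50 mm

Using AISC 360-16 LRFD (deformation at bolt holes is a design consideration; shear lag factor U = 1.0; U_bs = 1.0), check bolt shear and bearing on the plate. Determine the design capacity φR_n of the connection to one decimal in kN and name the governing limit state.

Bolt shear: A_b = π(27)²/4 = 572.56 mm². φR_n = 0.75 × 579 × 572.56 × 4 × 2 = 1989.1 kN.
Bearing (8 mm plate, F_u = 450 MPa): end bolts L_c = 50 − 30/2 = 35, R_n = min(1.2×35×8×450, 2.4×27×8×450) = 151.2 kN/bolt; interior L_c = 85 − 30 = 55, R_n = 233.28 kN/bolt. φR_n = 0.75 × (1×151.2 + 3×233.28) = 638.3 kN.
Governing: min(1989.1, 638.3) = 638.3 kN → bearing.

638.3 kN (bearing governs)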